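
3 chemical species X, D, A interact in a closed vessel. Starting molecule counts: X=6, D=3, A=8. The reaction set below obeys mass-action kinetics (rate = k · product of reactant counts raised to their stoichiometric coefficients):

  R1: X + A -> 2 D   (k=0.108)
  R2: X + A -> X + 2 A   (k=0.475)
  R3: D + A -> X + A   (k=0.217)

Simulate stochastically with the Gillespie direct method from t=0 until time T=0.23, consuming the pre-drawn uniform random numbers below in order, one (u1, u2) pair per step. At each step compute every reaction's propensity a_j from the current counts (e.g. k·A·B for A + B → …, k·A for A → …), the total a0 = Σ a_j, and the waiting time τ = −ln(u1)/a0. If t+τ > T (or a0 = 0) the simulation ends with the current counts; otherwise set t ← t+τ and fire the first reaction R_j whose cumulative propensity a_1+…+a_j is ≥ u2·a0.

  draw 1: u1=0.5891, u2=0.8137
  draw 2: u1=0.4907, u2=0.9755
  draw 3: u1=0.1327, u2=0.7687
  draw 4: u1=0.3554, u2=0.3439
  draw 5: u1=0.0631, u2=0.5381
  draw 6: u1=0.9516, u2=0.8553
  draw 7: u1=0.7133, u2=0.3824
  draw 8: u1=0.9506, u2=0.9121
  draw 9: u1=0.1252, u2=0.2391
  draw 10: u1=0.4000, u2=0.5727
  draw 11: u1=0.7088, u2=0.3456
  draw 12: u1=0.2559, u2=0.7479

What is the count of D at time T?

D at T = 1

t=0.000: X=6 D=3 A=8
Draw 1: a1=5.184, a2=22.800, a3=5.208, a0=33.192; τ=−ln(0.5891)/33.192=0.016 → t=0.016; u2·a0=0.8137·33.192=27.008; a1=5.184 < 27.008 ≤ a1+a2=27.984 → R2 fires; X=6 D=3 A=9
Draw 2: a1=5.832, a2=25.650, a3=5.859, a0=37.341; τ=−ln(0.4907)/37.341=0.019 → t=0.035; u2·a0=0.9755·37.341=36.426; a1+a2=31.482 < 36.426 ≤ a1+…+a3=37.341 → R3 fires; X=7 D=2 A=9
Draw 3: a1=6.804, a2=29.925, a3=3.906, a0=40.635; τ=−ln(0.1327)/40.635=0.050 → t=0.085; u2·a0=0.7687·40.635=31.236; a1=6.804 < 31.236 ≤ a1+a2=36.729 → R2 fires; X=7 D=2 A=10
Draw 4: a1=7.560, a2=33.250, a3=4.340, a0=45.150; τ=−ln(0.3554)/45.150=0.023 → t=0.108; u2·a0=0.3439·45.150=15.527; a1=7.560 < 15.527 ≤ a1+a2=40.810 → R2 fires; X=7 D=2 A=11
Draw 5: a1=8.316, a2=36.575, a3=4.774, a0=49.665; τ=−ln(0.0631)/49.665=0.056 → t=0.163; u2·a0=0.5381·49.665=26.725; a1=8.316 < 26.725 ≤ a1+a2=44.891 → R2 fires; X=7 D=2 A=12
Draw 6: a1=9.072, a2=39.900, a3=5.208, a0=54.180; τ=−ln(0.9516)/54.180=0.001 → t=0.164; u2·a0=0.8553·54.180=46.340; a1=9.072 < 46.340 ≤ a1+a2=48.972 → R2 fires; X=7 D=2 A=13
Draw 7: a1=9.828, a2=43.225, a3=5.642, a0=58.695; τ=−ln(0.7133)/58.695=0.006 → t=0.170; u2·a0=0.3824·58.695=22.445; a1=9.828 < 22.445 ≤ a1+a2=53.053 → R2 fires; X=7 D=2 A=14
Draw 8: a1=10.584, a2=46.550, a3=6.076, a0=63.210; τ=−ln(0.9506)/63.210=0.001 → t=0.171; u2·a0=0.9121·63.210=57.654; a1+a2=57.134 < 57.654 ≤ a1+…+a3=63.210 → R3 fires; X=8 D=1 A=14
Draw 9: a1=12.096, a2=53.200, a3=3.038, a0=68.334; τ=−ln(0.1252)/68.334=0.030 → t=0.201; u2·a0=0.2391·68.334=16.339; a1=12.096 < 16.339 ≤ a1+a2=65.296 → R2 fires; X=8 D=1 A=15
Draw 10: a1=12.960, a2=57.000, a3=3.255, a0=73.215; τ=−ln(0.4000)/73.215=0.013 → t=0.214; u2·a0=0.5727·73.215=41.930; a1=12.960 < 41.930 ≤ a1+a2=69.960 → R2 fires; X=8 D=1 A=16
Draw 11: a1=13.824, a2=60.800, a3=3.472, a0=78.096; τ=−ln(0.7088)/78.096=0.004 → t=0.218; u2·a0=0.3456·78.096=26.990; a1=13.824 < 26.990 ≤ a1+a2=74.624 → R2 fires; X=8 D=1 A=17
Draw 12: a1=14.688, a2=64.600, a3=3.689, a0=82.977; τ=−ln(0.2559)/82.977=0.016 → t=0.234 > T=0.23: stop.
Read off D at T=0.23: 1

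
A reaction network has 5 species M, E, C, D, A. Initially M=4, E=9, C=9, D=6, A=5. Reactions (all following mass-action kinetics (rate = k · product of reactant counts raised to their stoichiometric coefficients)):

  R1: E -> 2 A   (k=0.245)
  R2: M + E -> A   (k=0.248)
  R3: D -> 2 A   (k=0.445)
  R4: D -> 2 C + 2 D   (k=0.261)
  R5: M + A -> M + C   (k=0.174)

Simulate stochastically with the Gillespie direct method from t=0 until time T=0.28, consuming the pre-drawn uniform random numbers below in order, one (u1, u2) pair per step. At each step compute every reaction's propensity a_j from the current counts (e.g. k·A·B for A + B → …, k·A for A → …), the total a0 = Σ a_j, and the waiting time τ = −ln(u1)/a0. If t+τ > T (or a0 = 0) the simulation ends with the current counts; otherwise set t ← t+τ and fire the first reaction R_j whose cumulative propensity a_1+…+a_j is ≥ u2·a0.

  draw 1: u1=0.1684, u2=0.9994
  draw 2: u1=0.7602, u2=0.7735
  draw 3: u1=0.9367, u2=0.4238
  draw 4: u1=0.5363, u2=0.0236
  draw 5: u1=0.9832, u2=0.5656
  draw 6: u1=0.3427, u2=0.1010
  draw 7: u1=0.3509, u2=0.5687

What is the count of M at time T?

t=0.000: M=4 E=9 C=9 D=6 A=5
Draw 1: a1=2.205, a2=8.928, a3=2.670, a4=1.566, a5=3.480, a0=18.849; τ=−ln(0.1684)/18.849=0.095 → t=0.095; u2·a0=0.9994·18.849=18.838; a1+…+a4=15.369 < 18.838 ≤ a1+…+a5=18.849 → R5 fires; M=4 E=9 C=10 D=6 A=4
Draw 2: a1=2.205, a2=8.928, a3=2.670, a4=1.566, a5=2.784, a0=18.153; τ=−ln(0.7602)/18.153=0.015 → t=0.110; u2·a0=0.7735·18.153=14.041; a1+…+a3=13.803 < 14.041 ≤ a1+…+a4=15.369 → R4 fires; M=4 E=9 C=12 D=7 A=4
Draw 3: a1=2.205, a2=8.928, a3=3.115, a4=1.827, a5=2.784, a0=18.859; τ=−ln(0.9367)/18.859=0.003 → t=0.113; u2·a0=0.4238·18.859=7.992; a1=2.205 < 7.992 ≤ a1+a2=11.133 → R2 fires; M=3 E=8 C=12 D=7 A=5
Draw 4: a1=1.960, a2=5.952, a3=3.115, a4=1.827, a5=2.610, a0=15.464; τ=−ln(0.5363)/15.464=0.040 → t=0.153; u2·a0=0.0236·15.464=0.365 ≤ a1=1.960 → R1 fires; M=3 E=7 C=12 D=7 A=7
Draw 5: a1=1.715, a2=5.208, a3=3.115, a4=1.827, a5=3.654, a0=15.519; τ=−ln(0.9832)/15.519=0.001 → t=0.154; u2·a0=0.5656·15.519=8.778; a1+a2=6.923 < 8.778 ≤ a1+…+a3=10.038 → R3 fires; M=3 E=7 C=12 D=6 A=9
Draw 6: a1=1.715, a2=5.208, a3=2.670, a4=1.566, a5=4.698, a0=15.857; τ=−ln(0.3427)/15.857=0.068 → t=0.222; u2·a0=0.1010·15.857=1.602 ≤ a1=1.715 → R1 fires; M=3 E=6 C=12 D=6 A=11
Draw 7: a1=1.470, a2=4.464, a3=2.670, a4=1.566, a5=5.742, a0=15.912; τ=−ln(0.3509)/15.912=0.066 → t=0.288 > T=0.28: stop.
Read off M at T=0.28: 3

M at T = 3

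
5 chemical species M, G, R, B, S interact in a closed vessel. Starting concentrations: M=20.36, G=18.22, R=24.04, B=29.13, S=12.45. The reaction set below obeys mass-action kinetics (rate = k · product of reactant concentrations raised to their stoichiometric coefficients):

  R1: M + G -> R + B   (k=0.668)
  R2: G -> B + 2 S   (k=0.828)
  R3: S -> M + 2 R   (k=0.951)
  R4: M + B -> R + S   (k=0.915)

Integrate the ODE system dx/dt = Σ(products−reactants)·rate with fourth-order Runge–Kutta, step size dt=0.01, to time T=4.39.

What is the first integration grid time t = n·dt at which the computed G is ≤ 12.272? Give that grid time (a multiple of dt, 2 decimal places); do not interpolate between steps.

Threshold first reached at t = 0.06

RK4 with dt=0.01: 439 steps to T=4.39. Trajectory (selected grid times):
t=0.00: M=20.36 G=18.22 R=24.04 B=29.13 S=12.45
t=0.05: M=4.47 G=12.55 R=42.81 B=23.02 S=24.48
t=0.06: M=3.55 G=12.12 R=44.45 B=22.62 S=25.28
t=0.49: M=1.34 G=5.80 R=82.03 B=18.25 S=30.17
t=0.98: M=2.28 G=2.19 R=123.64 B=10.69 S=30.24
t=1.46: M=5.06 G=0.49 R=160.64 B=3.11 S=27.22
t=1.95: M=12.27 G=0.02 R=186.67 B=0.12 S=19.75
t=2.44: M=19.51 G=0.00 R=201.64 B=0.00 S=12.50
t=2.93: M=24.17 G=0.00 R=210.95 B=0.00 S=7.84
t=3.41: M=27.04 G=0.00 R=216.69 B=0.00 S=4.97
t=3.90: M=28.89 G=0.00 R=220.39 B=0.00 S=3.12
t=4.39: M=30.05 G=0.00 R=222.72 B=0.00 S=1.96
G(0.05)=12.548 > 12.272 but G(0.06)=12.118 ≤ 12.272, so the first grid time is t=0.06.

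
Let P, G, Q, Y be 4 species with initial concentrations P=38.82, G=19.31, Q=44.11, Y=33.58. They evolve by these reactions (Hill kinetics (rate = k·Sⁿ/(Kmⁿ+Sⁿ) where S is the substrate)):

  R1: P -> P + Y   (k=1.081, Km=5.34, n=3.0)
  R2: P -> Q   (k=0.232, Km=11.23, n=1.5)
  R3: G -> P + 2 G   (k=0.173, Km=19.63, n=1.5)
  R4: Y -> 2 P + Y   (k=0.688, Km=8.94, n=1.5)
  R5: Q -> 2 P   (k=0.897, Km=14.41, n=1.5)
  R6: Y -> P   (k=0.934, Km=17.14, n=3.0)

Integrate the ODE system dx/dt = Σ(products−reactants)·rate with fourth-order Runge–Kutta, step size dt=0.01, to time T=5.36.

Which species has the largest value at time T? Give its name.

Dominant species at T: P

RK4 with dt=0.01: 536 steps to T=5.36. Trajectory (selected grid times):
t=0.00: P=38.82 G=19.31 Q=44.11 Y=33.58
t=0.60: P=40.88 G=19.36 Q=43.78 Y=33.73
t=1.19: P=42.90 G=19.41 Q=43.45 Y=33.88
t=1.79: P=44.95 G=19.46 Q=43.13 Y=34.03
t=2.38: P=46.97 G=19.51 Q=42.80 Y=34.18
t=2.98: P=49.03 G=19.57 Q=42.48 Y=34.33
t=3.57: P=51.04 G=19.62 Q=42.16 Y=34.48
t=4.17: P=53.10 G=19.67 Q=41.84 Y=34.62
t=4.76: P=55.11 G=19.72 Q=41.53 Y=34.77
t=5.36: P=57.16 G=19.77 Q=41.21 Y=34.92
At T=5.36: P=57.16 G=19.77 Q=41.21 Y=34.92; the largest is P.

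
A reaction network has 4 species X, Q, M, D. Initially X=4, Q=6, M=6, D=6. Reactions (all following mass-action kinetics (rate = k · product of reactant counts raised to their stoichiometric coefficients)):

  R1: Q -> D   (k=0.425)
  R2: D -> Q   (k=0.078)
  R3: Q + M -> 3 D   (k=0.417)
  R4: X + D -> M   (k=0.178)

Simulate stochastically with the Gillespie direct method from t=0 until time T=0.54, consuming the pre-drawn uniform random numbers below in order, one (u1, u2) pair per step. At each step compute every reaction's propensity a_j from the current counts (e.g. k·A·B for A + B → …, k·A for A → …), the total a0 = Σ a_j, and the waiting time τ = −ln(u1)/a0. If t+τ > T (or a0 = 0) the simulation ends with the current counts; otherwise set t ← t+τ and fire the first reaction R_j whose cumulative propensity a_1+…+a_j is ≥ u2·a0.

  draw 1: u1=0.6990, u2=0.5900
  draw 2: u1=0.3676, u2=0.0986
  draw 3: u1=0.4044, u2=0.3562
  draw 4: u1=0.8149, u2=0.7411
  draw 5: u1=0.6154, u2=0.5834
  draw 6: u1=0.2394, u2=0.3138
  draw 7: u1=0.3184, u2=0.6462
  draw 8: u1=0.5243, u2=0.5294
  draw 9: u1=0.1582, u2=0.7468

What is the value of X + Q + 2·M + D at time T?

Check how each reaction changes W = X + Q + 2·M + D (weight of products minus weight of reactants):
R1: Q -> D: (1·1) − (1·1) = 1 − 1 = 0
R2: D -> Q: (1·1) − (1·1) = 1 − 1 = 0
R3: Q + M -> 3 D: (1·3) − (1·1 + 2·1) = 3 − 3 = 0
R4: X + D -> M: (2·1) − (1·1 + 1·1) = 2 − 2 = 0
Every reaction leaves W unchanged, so W is conserved and no simulation is needed: W(T) = W(0) = 4 + 6 + 2·6 + 6 = 28

Value at T = 28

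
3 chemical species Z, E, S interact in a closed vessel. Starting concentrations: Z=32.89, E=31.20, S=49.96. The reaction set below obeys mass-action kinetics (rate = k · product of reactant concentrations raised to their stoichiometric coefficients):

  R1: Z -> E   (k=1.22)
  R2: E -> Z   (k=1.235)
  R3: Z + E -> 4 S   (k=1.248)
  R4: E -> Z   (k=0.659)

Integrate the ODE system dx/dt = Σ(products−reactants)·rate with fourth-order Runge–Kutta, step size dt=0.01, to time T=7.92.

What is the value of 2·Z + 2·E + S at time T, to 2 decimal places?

Value at T = 178.14

Check how each reaction changes W = 2·Z + 2·E + S (weight of products minus weight of reactants):
R1: Z -> E: (2·1) − (2·1) = 2 − 2 = 0
R2: E -> Z: (2·1) − (2·1) = 2 − 2 = 0
R3: Z + E -> 4 S: (1·4) − (2·1 + 2·1) = 4 − 4 = 0
R4: E -> Z: (2·1) − (2·1) = 2 − 2 = 0
Every reaction leaves W unchanged, so W is conserved and no simulation is needed: W(T) = W(0) = 2·32.89 + 2·31.20 + 49.96 = 178.14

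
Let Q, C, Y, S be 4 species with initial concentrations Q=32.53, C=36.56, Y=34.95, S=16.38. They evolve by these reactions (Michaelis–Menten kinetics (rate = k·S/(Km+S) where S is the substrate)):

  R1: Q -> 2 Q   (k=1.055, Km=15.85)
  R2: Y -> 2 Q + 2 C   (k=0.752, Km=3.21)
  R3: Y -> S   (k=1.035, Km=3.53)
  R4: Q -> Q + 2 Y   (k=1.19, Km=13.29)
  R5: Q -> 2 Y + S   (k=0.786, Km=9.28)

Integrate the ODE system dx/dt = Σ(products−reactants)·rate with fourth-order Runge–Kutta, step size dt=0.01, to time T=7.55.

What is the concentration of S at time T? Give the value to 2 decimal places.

RK4 with dt=0.01: 755 steps to T=7.55. Trajectory (selected grid times):
t=0.00: Q=32.53 C=36.56 Y=34.95 S=16.38
t=0.84: Q=33.77 C=37.72 Y=36.04 S=17.69
t=1.68: Q=35.02 C=38.88 Y=37.15 S=19.00
t=2.52: Q=36.27 C=40.04 Y=38.27 S=20.32
t=3.36: Q=37.53 C=41.21 Y=39.42 S=21.64
t=4.19: Q=38.78 C=42.37 Y=40.57 S=22.96
t=5.03: Q=40.05 C=43.54 Y=41.74 S=24.29
t=5.87: Q=41.33 C=44.71 Y=42.94 S=25.63
t=6.71: Q=42.61 C=45.89 Y=44.14 S=26.98
t=7.55: Q=43.89 C=47.07 Y=45.36 S=28.33
Read off S at T=7.55: 28.33

S at T = 28.33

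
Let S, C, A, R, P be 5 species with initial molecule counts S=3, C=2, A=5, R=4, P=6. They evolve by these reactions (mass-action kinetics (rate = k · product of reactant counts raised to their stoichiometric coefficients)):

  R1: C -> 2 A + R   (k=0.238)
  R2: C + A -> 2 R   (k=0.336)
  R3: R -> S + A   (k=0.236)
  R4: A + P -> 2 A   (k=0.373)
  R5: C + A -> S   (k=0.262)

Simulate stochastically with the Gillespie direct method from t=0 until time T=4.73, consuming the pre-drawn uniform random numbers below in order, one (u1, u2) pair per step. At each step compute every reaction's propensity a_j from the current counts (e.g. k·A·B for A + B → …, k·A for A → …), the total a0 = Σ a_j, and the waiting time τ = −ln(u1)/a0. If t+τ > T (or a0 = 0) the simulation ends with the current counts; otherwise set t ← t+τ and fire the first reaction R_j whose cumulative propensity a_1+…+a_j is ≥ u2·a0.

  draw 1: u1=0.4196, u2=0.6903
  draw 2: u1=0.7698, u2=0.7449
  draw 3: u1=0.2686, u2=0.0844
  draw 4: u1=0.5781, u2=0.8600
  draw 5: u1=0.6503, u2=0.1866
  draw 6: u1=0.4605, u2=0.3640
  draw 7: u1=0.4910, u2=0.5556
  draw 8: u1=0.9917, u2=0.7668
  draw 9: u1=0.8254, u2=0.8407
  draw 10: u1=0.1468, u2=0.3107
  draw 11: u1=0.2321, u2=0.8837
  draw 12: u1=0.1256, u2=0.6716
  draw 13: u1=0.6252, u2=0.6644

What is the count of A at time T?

t=0.000: S=3 C=2 A=5 R=4 P=6
Draw 1: a1=0.476, a2=3.360, a3=0.944, a4=11.190, a5=2.620, a0=18.590; τ=−ln(0.4196)/18.590=0.047 → t=0.047; u2·a0=0.6903·18.590=12.833; a1+…+a3=4.780 < 12.833 ≤ a1+…+a4=15.970 → R4 fires; S=3 C=2 A=6 R=4 P=5
Draw 2: a1=0.476, a2=4.032, a3=0.944, a4=11.190, a5=3.144, a0=19.786; τ=−ln(0.7698)/19.786=0.013 → t=0.060; u2·a0=0.7449·19.786=14.739; a1+…+a3=5.452 < 14.739 ≤ a1+…+a4=16.642 → R4 fires; S=3 C=2 A=7 R=4 P=4
Draw 3: a1=0.476, a2=4.704, a3=0.944, a4=10.444, a5=3.668, a0=20.236; τ=−ln(0.2686)/20.236=0.065 → t=0.125; u2·a0=0.0844·20.236=1.708; a1=0.476 < 1.708 ≤ a1+a2=5.180 → R2 fires; S=3 C=1 A=6 R=6 P=4
Draw 4: a1=0.238, a2=2.016, a3=1.416, a4=8.952, a5=1.572, a0=14.194; τ=−ln(0.5781)/14.194=0.039 → t=0.164; u2·a0=0.8600·14.194=12.207; a1+…+a3=3.670 < 12.207 ≤ a1+…+a4=12.622 → R4 fires; S=3 C=1 A=7 R=6 P=3
Draw 5: a1=0.238, a2=2.352, a3=1.416, a4=7.833, a5=1.834, a0=13.673; τ=−ln(0.6503)/13.673=0.031 → t=0.195; u2·a0=0.1866·13.673=2.551; a1=0.238 < 2.551 ≤ a1+a2=2.590 → R2 fires; S=3 C=0 A=6 R=8 P=3
Draw 6: a1=0.000, a2=0.000, a3=1.888, a4=6.714, a5=0.000, a0=8.602; τ=−ln(0.4605)/8.602=0.090 → t=0.285; u2·a0=0.3640·8.602=3.131; a1+…+a3=1.888 < 3.131 ≤ a1+…+a4=8.602 → R4 fires; S=3 C=0 A=7 R=8 P=2
Draw 7: a1=0.000, a2=0.000, a3=1.888, a4=5.222, a5=0.000, a0=7.110; τ=−ln(0.4910)/7.110=0.100 → t=0.385; u2·a0=0.5556·7.110=3.950; a1+…+a3=1.888 < 3.950 ≤ a1+…+a4=7.110 → R4 fires; S=3 C=0 A=8 R=8 P=1
Draw 8: a1=0.000, a2=0.000, a3=1.888, a4=2.984, a5=0.000, a0=4.872; τ=−ln(0.9917)/4.872=0.002 → t=0.387; u2·a0=0.7668·4.872=3.736; a1+…+a3=1.888 < 3.736 ≤ a1+…+a4=4.872 → R4 fires; S=3 C=0 A=9 R=8 P=0
Draw 9: a1=0.000, a2=0.000, a3=1.888, a4=0.000, a5=0.000, a0=1.888; τ=−ln(0.8254)/1.888=0.102 → t=0.489; u2·a0=0.8407·1.888=1.587; a1+a2=0.000 < 1.587 ≤ a1+…+a3=1.888 → R3 fires; S=4 C=0 A=10 R=7 P=0
Draw 10: a1=0.000, a2=0.000, a3=1.652, a4=0.000, a5=0.000, a0=1.652; τ=−ln(0.1468)/1.652=1.161 → t=1.650; u2·a0=0.3107·1.652=0.513; a1+a2=0.000 < 0.513 ≤ a1+…+a3=1.652 → R3 fires; S=5 C=0 A=11 R=6 P=0
Draw 11: a1=0.000, a2=0.000, a3=1.416, a4=0.000, a5=0.000, a0=1.416; τ=−ln(0.2321)/1.416=1.031 → t=2.681; u2·a0=0.8837·1.416=1.251; a1+a2=0.000 < 1.251 ≤ a1+…+a3=1.416 → R3 fires; S=6 C=0 A=12 R=5 P=0
Draw 12: a1=0.000, a2=0.000, a3=1.180, a4=0.000, a5=0.000, a0=1.180; τ=−ln(0.1256)/1.180=1.758 → t=4.440; u2·a0=0.6716·1.180=0.792; a1+a2=0.000 < 0.792 ≤ a1+…+a3=1.180 → R3 fires; S=7 C=0 A=13 R=4 P=0
Draw 13: a1=0.000, a2=0.000, a3=0.944, a4=0.000, a5=0.000, a0=0.944; τ=−ln(0.6252)/0.944=0.498 → t=4.937 > T=4.73: stop.
Read off A at T=4.73: 13

A at T = 13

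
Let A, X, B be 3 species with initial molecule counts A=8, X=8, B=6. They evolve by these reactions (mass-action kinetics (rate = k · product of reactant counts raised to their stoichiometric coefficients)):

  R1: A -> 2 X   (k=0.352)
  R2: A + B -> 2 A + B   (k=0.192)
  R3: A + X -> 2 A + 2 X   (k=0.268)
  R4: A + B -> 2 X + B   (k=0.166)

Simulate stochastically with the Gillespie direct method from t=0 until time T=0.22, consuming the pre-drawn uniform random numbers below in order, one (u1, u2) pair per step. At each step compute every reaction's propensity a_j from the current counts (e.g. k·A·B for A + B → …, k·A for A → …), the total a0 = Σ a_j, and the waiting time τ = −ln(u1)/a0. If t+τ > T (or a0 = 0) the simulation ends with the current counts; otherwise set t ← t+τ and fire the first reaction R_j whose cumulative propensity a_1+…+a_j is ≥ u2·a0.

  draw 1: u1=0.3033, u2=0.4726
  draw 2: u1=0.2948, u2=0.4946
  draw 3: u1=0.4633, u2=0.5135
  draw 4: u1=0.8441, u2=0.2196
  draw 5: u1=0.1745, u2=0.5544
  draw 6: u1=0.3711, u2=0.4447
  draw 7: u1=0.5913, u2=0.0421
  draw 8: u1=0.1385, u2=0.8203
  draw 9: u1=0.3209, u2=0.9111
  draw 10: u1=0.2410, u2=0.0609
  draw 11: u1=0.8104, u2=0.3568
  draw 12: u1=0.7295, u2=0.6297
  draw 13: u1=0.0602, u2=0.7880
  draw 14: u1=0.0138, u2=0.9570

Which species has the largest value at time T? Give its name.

Dominant species at T: X

t=0.000: A=8 X=8 B=6
Draw 1: a1=2.816, a2=9.216, a3=17.152, a4=7.968, a0=37.152; τ=−ln(0.3033)/37.152=0.032 → t=0.032; u2·a0=0.4726·37.152=17.558; a1+a2=12.032 < 17.558 ≤ a1+…+a3=29.184 → R3 fires; A=9 X=9 B=6
Draw 2: a1=3.168, a2=10.368, a3=21.708, a4=8.964, a0=44.208; τ=−ln(0.2948)/44.208=0.028 → t=0.060; u2·a0=0.4946·44.208=21.865; a1+a2=13.536 < 21.865 ≤ a1+…+a3=35.244 → R3 fires; A=10 X=10 B=6
Draw 3: a1=3.520, a2=11.520, a3=26.800, a4=9.960, a0=51.800; τ=−ln(0.4633)/51.800=0.015 → t=0.075; u2·a0=0.5135·51.800=26.599; a1+a2=15.040 < 26.599 ≤ a1+…+a3=41.840 → R3 fires; A=11 X=11 B=6
Draw 4: a1=3.872, a2=12.672, a3=32.428, a4=10.956, a0=59.928; τ=−ln(0.8441)/59.928=0.003 → t=0.077; u2·a0=0.2196·59.928=13.160; a1=3.872 < 13.160 ≤ a1+a2=16.544 → R2 fires; A=12 X=11 B=6
Draw 5: a1=4.224, a2=13.824, a3=35.376, a4=11.952, a0=65.376; τ=−ln(0.1745)/65.376=0.027 → t=0.104; u2·a0=0.5544·65.376=36.244; a1+a2=18.048 < 36.244 ≤ a1+…+a3=53.424 → R3 fires; A=13 X=12 B=6
Draw 6: a1=4.576, a2=14.976, a3=41.808, a4=12.948, a0=74.308; τ=−ln(0.3711)/74.308=0.013 → t=0.117; u2·a0=0.4447·74.308=33.045; a1+a2=19.552 < 33.045 ≤ a1+…+a3=61.360 → R3 fires; A=14 X=13 B=6
Draw 7: a1=4.928, a2=16.128, a3=48.776, a4=13.944, a0=83.776; τ=−ln(0.5913)/83.776=0.006 → t=0.124; u2·a0=0.0421·83.776=3.527 ≤ a1=4.928 → R1 fires; A=13 X=15 B=6
Draw 8: a1=4.576, a2=14.976, a3=52.260, a4=12.948, a0=84.760; τ=−ln(0.1385)/84.760=0.023 → t=0.147; u2·a0=0.8203·84.760=69.529; a1+a2=19.552 < 69.529 ≤ a1+…+a3=71.812 → R3 fires; A=14 X=16 B=6
Draw 9: a1=4.928, a2=16.128, a3=60.032, a4=13.944, a0=95.032; τ=−ln(0.3209)/95.032=0.012 → t=0.159; u2·a0=0.9111·95.032=86.584; a1+…+a3=81.088 < 86.584 ≤ a1+…+a4=95.032 → R4 fires; A=13 X=18 B=6
Draw 10: a1=4.576, a2=14.976, a3=62.712, a4=12.948, a0=95.212; τ=−ln(0.2410)/95.212=0.015 → t=0.174; u2·a0=0.0609·95.212=5.798; a1=4.576 < 5.798 ≤ a1+a2=19.552 → R2 fires; A=14 X=18 B=6
Draw 11: a1=4.928, a2=16.128, a3=67.536, a4=13.944, a0=102.536; τ=−ln(0.8104)/102.536=0.002 → t=0.176; u2·a0=0.3568·102.536=36.585; a1+a2=21.056 < 36.585 ≤ a1+…+a3=88.592 → R3 fires; A=15 X=19 B=6
Draw 12: a1=5.280, a2=17.280, a3=76.380, a4=14.940, a0=113.880; τ=−ln(0.7295)/113.880=0.003 → t=0.179; u2·a0=0.6297·113.880=71.710; a1+a2=22.560 < 71.710 ≤ a1+…+a3=98.940 → R3 fires; A=16 X=20 B=6
Draw 13: a1=5.632, a2=18.432, a3=85.760, a4=15.936, a0=125.760; τ=−ln(0.0602)/125.760=0.022 → t=0.201; u2·a0=0.7880·125.760=99.099; a1+a2=24.064 < 99.099 ≤ a1+…+a3=109.824 → R3 fires; A=17 X=21 B=6
Draw 14: a1=5.984, a2=19.584, a3=95.676, a4=16.932, a0=138.176; τ=−ln(0.0138)/138.176=0.031 → t=0.232 > T=0.22: stop.
At T=0.22: A=17 X=21 B=6; the largest is X.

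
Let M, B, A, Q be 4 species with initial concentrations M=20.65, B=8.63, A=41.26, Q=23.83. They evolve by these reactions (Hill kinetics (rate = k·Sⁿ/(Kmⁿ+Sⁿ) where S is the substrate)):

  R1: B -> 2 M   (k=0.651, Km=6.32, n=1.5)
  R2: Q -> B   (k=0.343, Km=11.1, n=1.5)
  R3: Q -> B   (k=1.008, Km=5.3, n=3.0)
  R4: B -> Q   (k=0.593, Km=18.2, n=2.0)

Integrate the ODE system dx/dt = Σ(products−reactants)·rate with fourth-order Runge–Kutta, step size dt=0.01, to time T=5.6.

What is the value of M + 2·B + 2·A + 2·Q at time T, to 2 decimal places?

Value at T = 168.09

Check how each reaction changes W = M + 2·B + 2·A + 2·Q (weight of products minus weight of reactants):
R1: B -> 2 M: (1·2) − (2·1) = 2 − 2 = 0
R2: Q -> B: (2·1) − (2·1) = 2 − 2 = 0
R3: Q -> B: (2·1) − (2·1) = 2 − 2 = 0
R4: B -> Q: (2·1) − (2·1) = 2 − 2 = 0
Every reaction leaves W unchanged, so W is conserved and no simulation is needed: W(T) = W(0) = 20.65 + 2·8.63 + 2·41.26 + 2·23.83 = 168.09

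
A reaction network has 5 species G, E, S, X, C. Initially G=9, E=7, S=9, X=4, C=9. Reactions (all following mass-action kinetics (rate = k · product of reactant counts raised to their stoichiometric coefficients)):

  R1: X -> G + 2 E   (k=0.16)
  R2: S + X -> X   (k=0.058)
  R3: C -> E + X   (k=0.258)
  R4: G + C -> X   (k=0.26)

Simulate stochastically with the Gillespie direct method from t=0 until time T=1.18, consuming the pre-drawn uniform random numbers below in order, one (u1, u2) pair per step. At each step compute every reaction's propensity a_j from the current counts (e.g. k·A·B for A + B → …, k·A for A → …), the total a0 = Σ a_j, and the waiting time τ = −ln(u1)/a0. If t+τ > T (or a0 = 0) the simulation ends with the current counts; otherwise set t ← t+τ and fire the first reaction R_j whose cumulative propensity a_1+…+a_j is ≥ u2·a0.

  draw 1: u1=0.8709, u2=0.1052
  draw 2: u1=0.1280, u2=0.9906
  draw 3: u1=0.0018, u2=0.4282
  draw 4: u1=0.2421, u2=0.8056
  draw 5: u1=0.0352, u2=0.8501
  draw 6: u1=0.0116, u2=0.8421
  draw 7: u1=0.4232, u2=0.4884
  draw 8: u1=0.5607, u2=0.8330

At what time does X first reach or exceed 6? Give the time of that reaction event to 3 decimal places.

t=0.000: G=9 E=7 S=9 X=4 C=9
Draw 1: a1=0.640, a2=2.088, a3=2.322, a4=21.060, a0=26.110; τ=−ln(0.8709)/26.110=0.005 → t=0.005; u2·a0=0.1052·26.110=2.747; a1+a2=2.728 < 2.747 ≤ a1+…+a3=5.050 → R3 fires; G=9 E=8 S=9 X=5 C=8
Draw 2: a1=0.800, a2=2.610, a3=2.064, a4=18.720, a0=24.194; τ=−ln(0.1280)/24.194=0.085 → t=0.090; u2·a0=0.9906·24.194=23.967; a1+…+a3=5.474 < 23.967 ≤ a1+…+a4=24.194 → R4 fires; G=8 E=8 S=9 X=6 C=7
Draw 3: a1=0.960, a2=3.132, a3=1.806, a4=14.560, a0=20.458; τ=−ln(0.0018)/20.458=0.309 → t=0.399; u2·a0=0.4282·20.458=8.760; a1+…+a3=5.898 < 8.760 ≤ a1+…+a4=20.458 → R4 fires; G=7 E=8 S=9 X=7 C=6
Draw 4: a1=1.120, a2=3.654, a3=1.548, a4=10.920, a0=17.242; τ=−ln(0.2421)/17.242=0.082 → t=0.481; u2·a0=0.8056·17.242=13.890; a1+…+a3=6.322 < 13.890 ≤ a1+…+a4=17.242 → R4 fires; G=6 E=8 S=9 X=8 C=5
Draw 5: a1=1.280, a2=4.176, a3=1.290, a4=7.800, a0=14.546; τ=−ln(0.0352)/14.546=0.230 → t=0.712; u2·a0=0.8501·14.546=12.366; a1+…+a3=6.746 < 12.366 ≤ a1+…+a4=14.546 → R4 fires; G=5 E=8 S=9 X=9 C=4
Draw 6: a1=1.440, a2=4.698, a3=1.032, a4=5.200, a0=12.370; τ=−ln(0.0116)/12.370=0.360 → t=1.072; u2·a0=0.8421·12.370=10.417; a1+…+a3=7.170 < 10.417 ≤ a1+…+a4=12.370 → R4 fires; G=4 E=8 S=9 X=10 C=3
Draw 7: a1=1.600, a2=5.220, a3=0.774, a4=3.120, a0=10.714; τ=−ln(0.4232)/10.714=0.080 → t=1.152; u2·a0=0.4884·10.714=5.233; a1=1.600 < 5.233 ≤ a1+a2=6.820 → R2 fires; G=4 E=8 S=8 X=10 C=3
Draw 8: a1=1.600, a2=4.640, a3=0.774, a4=3.120, a0=10.134; τ=−ln(0.5607)/10.134=0.057 → t=1.209 > T=1.18: stop.
X first becomes ≥ 6 when it reaches 6 at the event at t=0.090.

Threshold first reached at t = 0.090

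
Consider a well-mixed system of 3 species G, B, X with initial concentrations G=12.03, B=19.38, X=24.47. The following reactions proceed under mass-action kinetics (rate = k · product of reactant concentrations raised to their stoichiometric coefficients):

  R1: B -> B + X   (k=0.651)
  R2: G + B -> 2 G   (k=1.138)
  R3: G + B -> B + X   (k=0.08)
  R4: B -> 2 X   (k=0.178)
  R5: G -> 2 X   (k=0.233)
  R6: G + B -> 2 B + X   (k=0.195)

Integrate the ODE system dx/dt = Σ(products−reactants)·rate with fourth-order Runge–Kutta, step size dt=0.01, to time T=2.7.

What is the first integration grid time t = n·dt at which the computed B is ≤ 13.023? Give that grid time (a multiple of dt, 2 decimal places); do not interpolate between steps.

RK4 with dt=0.01: 270 steps to T=2.7. Trajectory (selected grid times):
t=0.00: G=12.03 B=19.38 X=24.47
t=0.02: G=16.09 B=14.82 X=26.26
t=0.03: G=18.06 B=12.59 X=27.12
t=0.30: G=27.79 B=0.01 X=34.70
t=0.60: G=25.93 B=0.00 X=38.46
t=0.90: G=24.18 B=0.00 X=41.96
t=1.20: G=22.55 B=0.00 X=45.22
t=1.50: G=21.02 B=0.00 X=48.27
t=1.80: G=19.60 B=0.00 X=51.11
t=2.10: G=18.28 B=0.00 X=53.75
t=2.40: G=17.05 B=0.00 X=56.22
t=2.70: G=15.90 B=0.00 X=58.52
B(0.02)=14.815 > 13.023 but B(0.03)=12.589 ≤ 13.023, so the first grid time is t=0.03.

Threshold first reached at t = 0.03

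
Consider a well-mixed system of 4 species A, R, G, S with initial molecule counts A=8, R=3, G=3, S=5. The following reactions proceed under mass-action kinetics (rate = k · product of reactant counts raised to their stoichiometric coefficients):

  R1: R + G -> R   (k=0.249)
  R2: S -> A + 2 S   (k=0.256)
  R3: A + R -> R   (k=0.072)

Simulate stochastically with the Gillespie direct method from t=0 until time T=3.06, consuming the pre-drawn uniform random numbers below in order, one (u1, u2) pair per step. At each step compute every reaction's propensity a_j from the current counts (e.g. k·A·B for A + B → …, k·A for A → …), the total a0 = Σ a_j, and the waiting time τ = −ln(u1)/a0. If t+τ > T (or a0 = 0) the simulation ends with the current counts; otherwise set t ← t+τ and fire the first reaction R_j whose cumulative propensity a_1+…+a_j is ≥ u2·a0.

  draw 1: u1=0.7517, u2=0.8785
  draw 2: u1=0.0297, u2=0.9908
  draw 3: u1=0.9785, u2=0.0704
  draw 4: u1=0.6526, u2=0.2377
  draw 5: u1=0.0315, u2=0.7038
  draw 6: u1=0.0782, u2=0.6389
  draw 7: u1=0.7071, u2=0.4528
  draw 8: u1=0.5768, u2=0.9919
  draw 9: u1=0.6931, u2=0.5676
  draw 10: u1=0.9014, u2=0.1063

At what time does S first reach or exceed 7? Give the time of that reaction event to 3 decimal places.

Threshold first reached at t = 2.820

t=0.000: A=8 R=3 G=3 S=5
Draw 1: a1=2.241, a2=1.280, a3=1.728, a0=5.249; τ=−ln(0.7517)/5.249=0.054 → t=0.054; u2·a0=0.8785·5.249=4.611; a1+a2=3.521 < 4.611 ≤ a1+…+a3=5.249 → R3 fires; A=7 R=3 G=3 S=5
Draw 2: a1=2.241, a2=1.280, a3=1.512, a0=5.033; τ=−ln(0.0297)/5.033=0.699 → t=0.753; u2·a0=0.9908·5.033=4.987; a1+a2=3.521 < 4.987 ≤ a1+…+a3=5.033 → R3 fires; A=6 R=3 G=3 S=5
Draw 3: a1=2.241, a2=1.280, a3=1.296, a0=4.817; τ=−ln(0.9785)/4.817=0.005 → t=0.758; u2·a0=0.0704·4.817=0.339 ≤ a1=2.241 → R1 fires; A=6 R=3 G=2 S=5
Draw 4: a1=1.494, a2=1.280, a3=1.296, a0=4.070; τ=−ln(0.6526)/4.070=0.105 → t=0.862; u2·a0=0.2377·4.070=0.967 ≤ a1=1.494 → R1 fires; A=6 R=3 G=1 S=5
Draw 5: a1=0.747, a2=1.280, a3=1.296, a0=3.323; τ=−ln(0.0315)/3.323=1.041 → t=1.903; u2·a0=0.7038·3.323=2.339; a1+a2=2.027 < 2.339 ≤ a1+…+a3=3.323 → R3 fires; A=5 R=3 G=1 S=5
Draw 6: a1=0.747, a2=1.280, a3=1.080, a0=3.107; τ=−ln(0.0782)/3.107=0.820 → t=2.723; u2·a0=0.6389·3.107=1.985; a1=0.747 < 1.985 ≤ a1+a2=2.027 → R2 fires; A=6 R=3 G=1 S=6
Draw 7: a1=0.747, a2=1.536, a3=1.296, a0=3.579; τ=−ln(0.7071)/3.579=0.097 → t=2.820; u2·a0=0.4528·3.579=1.621; a1=0.747 < 1.621 ≤ a1+a2=2.283 → R2 fires; A=7 R=3 G=1 S=7
Draw 8: a1=0.747, a2=1.792, a3=1.512, a0=4.051; τ=−ln(0.5768)/4.051=0.136 → t=2.956; u2·a0=0.9919·4.051=4.018; a1+a2=2.539 < 4.018 ≤ a1+…+a3=4.051 → R3 fires; A=6 R=3 G=1 S=7
Draw 9: a1=0.747, a2=1.792, a3=1.296, a0=3.835; τ=−ln(0.6931)/3.835=0.096 → t=3.052; u2·a0=0.5676·3.835=2.177; a1=0.747 < 2.177 ≤ a1+a2=2.539 → R2 fires; A=7 R=3 G=1 S=8
Draw 10: a1=0.747, a2=2.048, a3=1.512, a0=4.307; τ=−ln(0.9014)/4.307=0.024 → t=3.076 > T=3.06: stop.
S first becomes ≥ 7 when it reaches 7 at the event at t=2.820.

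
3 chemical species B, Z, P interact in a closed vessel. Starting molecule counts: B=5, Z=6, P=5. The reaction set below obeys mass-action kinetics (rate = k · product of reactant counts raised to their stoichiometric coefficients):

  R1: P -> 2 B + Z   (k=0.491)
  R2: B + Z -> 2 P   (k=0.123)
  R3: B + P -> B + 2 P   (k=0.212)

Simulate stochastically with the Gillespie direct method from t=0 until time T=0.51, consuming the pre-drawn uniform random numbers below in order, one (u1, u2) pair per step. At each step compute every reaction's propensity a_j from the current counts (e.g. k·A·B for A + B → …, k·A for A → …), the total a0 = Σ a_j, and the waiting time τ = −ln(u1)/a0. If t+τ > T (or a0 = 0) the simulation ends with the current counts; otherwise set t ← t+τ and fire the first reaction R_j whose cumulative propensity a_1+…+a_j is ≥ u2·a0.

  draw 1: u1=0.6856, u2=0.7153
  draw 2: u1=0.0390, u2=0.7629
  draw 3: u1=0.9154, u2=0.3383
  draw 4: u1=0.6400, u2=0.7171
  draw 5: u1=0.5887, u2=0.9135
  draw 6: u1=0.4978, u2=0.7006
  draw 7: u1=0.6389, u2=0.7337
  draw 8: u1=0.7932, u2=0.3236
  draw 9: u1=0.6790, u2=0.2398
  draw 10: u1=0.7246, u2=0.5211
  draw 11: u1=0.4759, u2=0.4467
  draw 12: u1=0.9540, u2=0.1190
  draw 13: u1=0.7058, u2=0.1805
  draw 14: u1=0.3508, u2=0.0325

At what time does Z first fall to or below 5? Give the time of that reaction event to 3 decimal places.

t=0.000: B=5 Z=6 P=5
Draw 1: a1=2.455, a2=3.690, a3=5.300, a0=11.445; τ=−ln(0.6856)/11.445=0.033 → t=0.033; u2·a0=0.7153·11.445=8.187; a1+a2=6.145 < 8.187 ≤ a1+…+a3=11.445 → R3 fires; B=5 Z=6 P=6
Draw 2: a1=2.946, a2=3.690, a3=6.360, a0=12.996; τ=−ln(0.0390)/12.996=0.250 → t=0.283; u2·a0=0.7629·12.996=9.915; a1+a2=6.636 < 9.915 ≤ a1+…+a3=12.996 → R3 fires; B=5 Z=6 P=7
Draw 3: a1=3.437, a2=3.690, a3=7.420, a0=14.547; τ=−ln(0.9154)/14.547=0.006 → t=0.289; u2·a0=0.3383·14.547=4.921; a1=3.437 < 4.921 ≤ a1+a2=7.127 → R2 fires; B=4 Z=5 P=9
Draw 4: a1=4.419, a2=2.460, a3=7.632, a0=14.511; τ=−ln(0.6400)/14.511=0.031 → t=0.319; u2·a0=0.7171·14.511=10.406; a1+a2=6.879 < 10.406 ≤ a1+…+a3=14.511 → R3 fires; B=4 Z=5 P=10
Draw 5: a1=4.910, a2=2.460, a3=8.480, a0=15.850; τ=−ln(0.5887)/15.850=0.033 → t=0.353; u2·a0=0.9135·15.850=14.479; a1+a2=7.370 < 14.479 ≤ a1+…+a3=15.850 → R3 fires; B=4 Z=5 P=11
Draw 6: a1=5.401, a2=2.460, a3=9.328, a0=17.189; τ=−ln(0.4978)/17.189=0.041 → t=0.393; u2·a0=0.7006·17.189=12.043; a1+a2=7.861 < 12.043 ≤ a1+…+a3=17.189 → R3 fires; B=4 Z=5 P=12
Draw 7: a1=5.892, a2=2.460, a3=10.176, a0=18.528; τ=−ln(0.6389)/18.528=0.024 → t=0.418; u2·a0=0.7337·18.528=13.594; a1+a2=8.352 < 13.594 ≤ a1+…+a3=18.528 → R3 fires; B=4 Z=5 P=13
Draw 8: a1=6.383, a2=2.460, a3=11.024, a0=19.867; τ=−ln(0.7932)/19.867=0.012 → t=0.429; u2·a0=0.3236·19.867=6.429; a1=6.383 < 6.429 ≤ a1+a2=8.843 → R2 fires; B=3 Z=4 P=15
Draw 9: a1=7.365, a2=1.476, a3=9.540, a0=18.381; τ=−ln(0.6790)/18.381=0.021 → t=0.450; u2·a0=0.2398·18.381=4.408 ≤ a1=7.365 → R1 fires; B=5 Z=5 P=14
Draw 10: a1=6.874, a2=3.075, a3=14.840, a0=24.789; τ=−ln(0.7246)/24.789=0.013 → t=0.463; u2·a0=0.5211·24.789=12.918; a1+a2=9.949 < 12.918 ≤ a1+…+a3=24.789 → R3 fires; B=5 Z=5 P=15
Draw 11: a1=7.365, a2=3.075, a3=15.900, a0=26.340; τ=−ln(0.4759)/26.340=0.028 → t=0.492; u2·a0=0.4467·26.340=11.766; a1+a2=10.440 < 11.766 ≤ a1+…+a3=26.340 → R3 fires; B=5 Z=5 P=16
Draw 12: a1=7.856, a2=3.075, a3=16.960, a0=27.891; τ=−ln(0.9540)/27.891=0.002 → t=0.493; u2·a0=0.1190·27.891=3.319 ≤ a1=7.856 → R1 fires; B=7 Z=6 P=15
Draw 13: a1=7.365, a2=5.166, a3=22.260, a0=34.791; τ=−ln(0.7058)/34.791=0.010 → t=0.503; u2·a0=0.1805·34.791=6.280 ≤ a1=7.365 → R1 fires; B=9 Z=7 P=14
Draw 14: a1=6.874, a2=7.749, a3=26.712, a0=41.335; τ=−ln(0.3508)/41.335=0.025 → t=0.529 > T=0.51: stop.
Z first becomes ≤ 5 when it reaches 5 at the event at t=0.289.

Threshold first reached at t = 0.289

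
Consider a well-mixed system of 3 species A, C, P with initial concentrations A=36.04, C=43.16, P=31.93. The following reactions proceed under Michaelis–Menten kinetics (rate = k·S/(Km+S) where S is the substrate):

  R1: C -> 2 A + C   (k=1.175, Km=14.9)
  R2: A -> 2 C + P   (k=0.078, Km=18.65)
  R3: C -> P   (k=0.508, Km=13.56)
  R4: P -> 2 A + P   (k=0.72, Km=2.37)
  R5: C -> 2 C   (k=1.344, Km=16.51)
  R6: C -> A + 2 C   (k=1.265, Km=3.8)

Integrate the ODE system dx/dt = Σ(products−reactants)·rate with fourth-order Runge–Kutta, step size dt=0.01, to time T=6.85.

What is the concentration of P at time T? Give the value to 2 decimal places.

RK4 with dt=0.01: 685 steps to T=6.85. Trajectory (selected grid times):
t=0.00: A=36.04 C=43.16 P=31.93
t=0.76: A=39.24 C=44.57 P=32.26
t=1.52: A=42.45 C=45.99 P=32.60
t=2.28: A=45.67 C=47.42 P=32.94
t=3.04: A=48.90 C=48.85 P=33.29
t=3.81: A=52.19 C=50.32 P=33.64
t=4.57: A=55.45 C=51.77 P=33.99
t=5.33: A=58.71 C=53.22 P=34.34
t=6.09: A=61.99 C=54.68 P=34.69
t=6.85: A=65.28 C=56.15 P=35.05
Read off P at T=6.85: 35.05

P at T = 35.05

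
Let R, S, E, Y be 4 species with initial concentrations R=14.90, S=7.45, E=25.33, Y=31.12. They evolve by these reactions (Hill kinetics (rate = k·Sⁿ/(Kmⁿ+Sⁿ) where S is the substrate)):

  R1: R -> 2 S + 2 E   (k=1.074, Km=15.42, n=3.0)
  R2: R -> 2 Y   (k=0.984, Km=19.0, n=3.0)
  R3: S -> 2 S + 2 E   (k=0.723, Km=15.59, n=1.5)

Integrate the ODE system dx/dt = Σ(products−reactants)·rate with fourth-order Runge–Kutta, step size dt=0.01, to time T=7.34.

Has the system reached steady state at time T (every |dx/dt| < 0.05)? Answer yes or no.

Steady state at T: no

RK4 with dt=0.01: 734 steps to T=7.34. Trajectory (selected grid times):
t=0.00: R=14.90 S=7.45 E=25.33 Y=31.12
t=0.82: R=14.25 S=8.41 E=26.45 Y=31.62
t=1.63: R=13.65 S=9.33 E=27.54 Y=32.07
t=2.45: R=13.09 S=10.22 E=28.63 Y=32.49
t=3.26: R=12.59 S=11.07 E=29.69 Y=32.87
t=4.08: R=12.12 S=11.90 E=30.75 Y=33.21
t=4.89: R=11.68 S=12.68 E=31.78 Y=33.53
t=5.71: R=11.28 S=13.46 E=32.81 Y=33.82
t=6.52: R=10.91 S=14.20 E=33.81 Y=34.08
t=7.34: R=10.57 S=14.92 E=34.82 Y=34.33
Rates at T: R1=0.2615, R2=0.1444, R3=0.3496
dx/dt at T (Σ net stoichiometry × rate): R=-0.4060, S=+0.8726, E=+1.2223, Y=+0.2889
Largest |dx/dt| is |+1.2223| (E) ≥ 0.05 → not steady.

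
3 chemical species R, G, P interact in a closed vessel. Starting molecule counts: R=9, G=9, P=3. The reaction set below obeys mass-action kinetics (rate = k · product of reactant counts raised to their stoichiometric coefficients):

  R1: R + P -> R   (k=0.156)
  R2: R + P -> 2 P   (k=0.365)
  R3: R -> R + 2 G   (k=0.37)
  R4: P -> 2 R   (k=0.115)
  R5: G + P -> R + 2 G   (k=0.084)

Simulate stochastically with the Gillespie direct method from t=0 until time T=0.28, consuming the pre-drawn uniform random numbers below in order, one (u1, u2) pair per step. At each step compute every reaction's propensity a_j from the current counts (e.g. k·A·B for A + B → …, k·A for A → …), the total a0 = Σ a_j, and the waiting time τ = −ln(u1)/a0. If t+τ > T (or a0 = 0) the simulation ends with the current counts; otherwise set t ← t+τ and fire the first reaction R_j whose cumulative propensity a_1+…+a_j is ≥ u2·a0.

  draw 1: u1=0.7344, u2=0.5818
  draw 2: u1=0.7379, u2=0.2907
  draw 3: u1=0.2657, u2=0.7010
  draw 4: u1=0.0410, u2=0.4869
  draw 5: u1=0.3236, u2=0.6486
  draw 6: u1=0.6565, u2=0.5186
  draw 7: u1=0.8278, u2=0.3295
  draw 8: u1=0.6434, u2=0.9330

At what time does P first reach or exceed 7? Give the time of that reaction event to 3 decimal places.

Threshold first reached at t = 0.203

t=0.000: R=9 G=9 P=3
Draw 1: a1=4.212, a2=9.855, a3=3.330, a4=0.345, a5=2.268, a0=20.010; τ=−ln(0.7344)/20.010=0.015 → t=0.015; u2·a0=0.5818·20.010=11.642; a1=4.212 < 11.642 ≤ a1+a2=14.067 → R2 fires; R=8 G=9 P=4
Draw 2: a1=4.992, a2=11.680, a3=2.960, a4=0.460, a5=3.024, a0=23.116; τ=−ln(0.7379)/23.116=0.013 → t=0.029; u2·a0=0.2907·23.116=6.720; a1=4.992 < 6.720 ≤ a1+a2=16.672 → R2 fires; R=7 G=9 P=5
Draw 3: a1=5.460, a2=12.775, a3=2.590, a4=0.575, a5=3.780, a0=25.180; τ=−ln(0.2657)/25.180=0.053 → t=0.081; u2·a0=0.7010·25.180=17.651; a1=5.460 < 17.651 ≤ a1+a2=18.235 → R2 fires; R=6 G=9 P=6
Draw 4: a1=5.616, a2=13.140, a3=2.220, a4=0.690, a5=4.536, a0=26.202; τ=−ln(0.0410)/26.202=0.122 → t=0.203; u2·a0=0.4869·26.202=12.758; a1=5.616 < 12.758 ≤ a1+a2=18.756 → R2 fires; R=5 G=9 P=7
Draw 5: a1=5.460, a2=12.775, a3=1.850, a4=0.805, a5=5.292, a0=26.182; τ=−ln(0.3236)/26.182=0.043 → t=0.246; u2·a0=0.6486·26.182=16.982; a1=5.460 < 16.982 ≤ a1+a2=18.235 → R2 fires; R=4 G=9 P=8
Draw 6: a1=4.992, a2=11.680, a3=1.480, a4=0.920, a5=6.048, a0=25.120; τ=−ln(0.6565)/25.120=0.017 → t=0.263; u2·a0=0.5186·25.120=13.027; a1=4.992 < 13.027 ≤ a1+a2=16.672 → R2 fires; R=3 G=9 P=9
Draw 7: a1=4.212, a2=9.855, a3=1.110, a4=1.035, a5=6.804, a0=23.016; τ=−ln(0.8278)/23.016=0.008 → t=0.271; u2·a0=0.3295·23.016=7.584; a1=4.212 < 7.584 ≤ a1+a2=14.067 → R2 fires; R=2 G=9 P=10
Draw 8: a1=3.120, a2=7.300, a3=0.740, a4=1.150, a5=7.560, a0=19.870; τ=−ln(0.6434)/19.870=0.022 → t=0.293 > T=0.28: stop.
P first becomes ≥ 7 when it reaches 7 at the event at t=0.203.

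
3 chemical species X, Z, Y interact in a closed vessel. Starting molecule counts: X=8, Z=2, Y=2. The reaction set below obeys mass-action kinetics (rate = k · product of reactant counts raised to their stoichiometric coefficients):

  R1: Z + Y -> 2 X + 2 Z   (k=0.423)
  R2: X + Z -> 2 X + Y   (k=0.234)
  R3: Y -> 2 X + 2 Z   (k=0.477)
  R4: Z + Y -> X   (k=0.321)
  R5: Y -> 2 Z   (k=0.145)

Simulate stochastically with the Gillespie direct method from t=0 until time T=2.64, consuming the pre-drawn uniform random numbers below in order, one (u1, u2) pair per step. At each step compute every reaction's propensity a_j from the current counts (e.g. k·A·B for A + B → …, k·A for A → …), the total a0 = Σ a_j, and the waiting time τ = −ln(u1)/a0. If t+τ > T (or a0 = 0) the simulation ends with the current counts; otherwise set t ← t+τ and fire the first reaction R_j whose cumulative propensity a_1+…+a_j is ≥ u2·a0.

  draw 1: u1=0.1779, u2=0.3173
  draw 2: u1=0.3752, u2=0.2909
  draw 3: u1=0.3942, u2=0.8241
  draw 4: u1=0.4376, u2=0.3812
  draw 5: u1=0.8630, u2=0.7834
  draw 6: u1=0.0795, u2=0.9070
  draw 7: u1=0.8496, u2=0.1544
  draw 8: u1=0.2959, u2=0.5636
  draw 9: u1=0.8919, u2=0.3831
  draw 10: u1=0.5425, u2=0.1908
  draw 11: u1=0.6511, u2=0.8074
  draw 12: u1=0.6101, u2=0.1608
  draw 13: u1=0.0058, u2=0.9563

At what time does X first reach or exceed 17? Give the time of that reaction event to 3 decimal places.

t=0.000: X=8 Z=2 Y=2
Draw 1: a1=1.692, a2=3.744, a3=0.954, a4=1.284, a5=0.290, a0=7.964; τ=−ln(0.1779)/7.964=0.217 → t=0.217; u2·a0=0.3173·7.964=2.527; a1=1.692 < 2.527 ≤ a1+a2=5.436 → R2 fires; X=9 Z=1 Y=3
Draw 2: a1=1.269, a2=2.106, a3=1.431, a4=0.963, a5=0.435, a0=6.204; τ=−ln(0.3752)/6.204=0.158 → t=0.375; u2·a0=0.2909·6.204=1.805; a1=1.269 < 1.805 ≤ a1+a2=3.375 → R2 fires; X=10 Z=0 Y=4
Draw 3: a1=0.000, a2=0.000, a3=1.908, a4=0.000, a5=0.580, a0=2.488; τ=−ln(0.3942)/2.488=0.374 → t=0.749; u2·a0=0.8241·2.488=2.050; a1+…+a4=1.908 < 2.050 ≤ a1+…+a5=2.488 → R5 fires; X=10 Z=2 Y=3
Draw 4: a1=2.538, a2=4.680, a3=1.431, a4=1.926, a5=0.435, a0=11.010; τ=−ln(0.4376)/11.010=0.075 → t=0.824; u2·a0=0.3812·11.010=4.197; a1=2.538 < 4.197 ≤ a1+a2=7.218 → R2 fires; X=11 Z=1 Y=4
Draw 5: a1=1.692, a2=2.574, a3=1.908, a4=1.284, a5=0.580, a0=8.038; τ=−ln(0.8630)/8.038=0.018 → t=0.842; u2·a0=0.7834·8.038=6.297; a1+…+a3=6.174 < 6.297 ≤ a1+…+a4=7.458 → R4 fires; X=12 Z=0 Y=3
Draw 6: a1=0.000, a2=0.000, a3=1.431, a4=0.000, a5=0.435, a0=1.866; τ=−ln(0.0795)/1.866=1.357 → t=2.199; u2·a0=0.9070·1.866=1.692; a1+…+a4=1.431 < 1.692 ≤ a1+…+a5=1.866 → R5 fires; X=12 Z=2 Y=2
Draw 7: a1=1.692, a2=5.616, a3=0.954, a4=1.284, a5=0.290, a0=9.836; τ=−ln(0.8496)/9.836=0.017 → t=2.216; u2·a0=0.1544·9.836=1.519 ≤ a1=1.692 → R1 fires; X=14 Z=3 Y=1
Draw 8: a1=1.269, a2=9.828, a3=0.477, a4=0.963, a5=0.145, a0=12.682; τ=−ln(0.2959)/12.682=0.096 → t=2.312; u2·a0=0.5636·12.682=7.148; a1=1.269 < 7.148 ≤ a1+a2=11.097 → R2 fires; X=15 Z=2 Y=2
Draw 9: a1=1.692, a2=7.020, a3=0.954, a4=1.284, a5=0.290, a0=11.240; τ=−ln(0.8919)/11.240=0.010 → t=2.322; u2·a0=0.3831·11.240=4.306; a1=1.692 < 4.306 ≤ a1+a2=8.712 → R2 fires; X=16 Z=1 Y=3
Draw 10: a1=1.269, a2=3.744, a3=1.431, a4=0.963, a5=0.435, a0=7.842; τ=−ln(0.5425)/7.842=0.078 → t=2.400; u2·a0=0.1908·7.842=1.496; a1=1.269 < 1.496 ≤ a1+a2=5.013 → R2 fires; X=17 Z=0 Y=4
Draw 11: a1=0.000, a2=0.000, a3=1.908, a4=0.000, a5=0.580, a0=2.488; τ=−ln(0.6511)/2.488=0.172 → t=2.572; u2·a0=0.8074·2.488=2.009; a1+…+a4=1.908 < 2.009 ≤ a1+…+a5=2.488 → R5 fires; X=17 Z=2 Y=3
Draw 12: a1=2.538, a2=7.956, a3=1.431, a4=1.926, a5=0.435, a0=14.286; τ=−ln(0.6101)/14.286=0.035 → t=2.607; u2·a0=0.1608·14.286=2.297 ≤ a1=2.538 → R1 fires; X=19 Z=3 Y=2
Draw 13: a1=2.538, a2=13.338, a3=0.954, a4=1.926, a5=0.290, a0=19.046; τ=−ln(0.0058)/19.046=0.270 → t=2.877 > T=2.64: stop.
X first becomes ≥ 17 when it reaches 17 at the event at t=2.400.

Threshold first reached at t = 2.400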